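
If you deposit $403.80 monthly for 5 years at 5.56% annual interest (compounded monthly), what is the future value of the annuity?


Future value of an ordinary annuity: FV = PMT × ((1 + r)^n − 1) / r
Monthly rate r = 0.0556/12 ≈ 0.00463333, n = 60
FV = $403.80 × ((1 + 0.0556/12)^60 − 1) / (0.0556/12)
FV = $403.80 × 68.986759
FV = $27,856.85

FV = PMT × ((1+r)^n - 1)/r = $27,856.85


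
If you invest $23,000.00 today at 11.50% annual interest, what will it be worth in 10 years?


Future value formula: FV = PV × (1 + r)^t
FV = $23,000.00 × (1 + 0.115)^10
FV = $23,000.00 × 2.969947
FV = $68,308.78

FV = PV × (1 + r)^t = $68,308.78


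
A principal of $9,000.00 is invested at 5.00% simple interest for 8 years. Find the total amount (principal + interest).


Total amount formula: A = P(1 + rt) = P + P·r·t
Interest: I = P × r × t = $9,000.00 × 0.05 × 8 = $3,600.00
A = P + I = $9,000.00 + $3,600.00 = $12,600.00

A = P + I = P(1 + rt) = $12,600.00


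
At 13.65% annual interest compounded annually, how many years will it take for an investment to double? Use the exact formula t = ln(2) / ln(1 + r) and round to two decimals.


Doubling condition: (1 + r)^t = 2
Take ln of both sides: t × ln(1 + r) = ln(2)
t = ln(2) / ln(1 + r)
t = 0.693147 / 0.127953
t = 5.42

t = ln(2) / ln(1 + r) = 5.42 years


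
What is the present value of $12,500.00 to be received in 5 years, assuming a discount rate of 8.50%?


Present value formula: PV = FV / (1 + r)^t
PV = $12,500.00 / (1 + 0.085)^5
PV = $12,500.00 / 1.503657
PV = $8,313.07

PV = FV / (1 + r)^t = $8,313.07


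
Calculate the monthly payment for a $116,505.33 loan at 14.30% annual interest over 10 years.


Loan payment formula: PMT = PV × r / (1 − (1 + r)^(−n))
Monthly rate r = 0.143/12 ≈ 0.01191667, n = 120 months
Denominator: 1 − (1 + 0.143/12)^(−120) = 0.758660
PMT = $116,505.33 × (0.143/12) / 0.758660
PMT = $1,830.01 per month

PMT = PV × r / (1-(1+r)^(-n)) = $1,830.01/month


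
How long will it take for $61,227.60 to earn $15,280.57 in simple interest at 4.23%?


Rearrange the simple interest formula for t:
I = P × r × t  ⇒  t = I / (P × r)
t = $15,280.57 / ($61,227.60 × 0.0423)
t = 5.9

t = I/(P×r) = 5.9 years


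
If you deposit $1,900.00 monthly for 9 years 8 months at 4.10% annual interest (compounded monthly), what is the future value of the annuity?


Future value of an ordinary annuity: FV = PMT × ((1 + r)^n − 1) / r
Monthly rate r = 0.041/12 ≈ 0.00341667, n = 116
FV = $1,900.00 × ((1 + 0.041/12)^116 − 1) / (0.041/12)
FV = $1,900.00 × 142.056861
FV = $269,908.04

FV = PMT × ((1+r)^n - 1)/r = $269,908.04


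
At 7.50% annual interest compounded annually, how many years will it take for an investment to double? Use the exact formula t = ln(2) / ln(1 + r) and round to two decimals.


Doubling condition: (1 + r)^t = 2
Take ln of both sides: t × ln(1 + r) = ln(2)
t = ln(2) / ln(1 + r)
t = 0.693147 / 0.072321
t = 9.58

t = ln(2) / ln(1 + r) = 9.58 years


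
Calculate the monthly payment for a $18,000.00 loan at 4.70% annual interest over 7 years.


Loan payment formula: PMT = PV × r / (1 − (1 + r)^(−n))
Monthly rate r = 0.047/12 ≈ 0.00391667, n = 84 months
Denominator: 1 − (1 + 0.047/12)^(−84) = 0.279894
PMT = $18,000.00 × (0.047/12) / 0.279894
PMT = $251.88 per month

PMT = PV × r / (1-(1+r)^(-n)) = $251.88/month


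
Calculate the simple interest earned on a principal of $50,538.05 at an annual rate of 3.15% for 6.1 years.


Simple interest formula: I = P × r × t
I = $50,538.05 × 0.0315 × 6.1
I = $9,710.89

I = P × r × t = $9,710.89


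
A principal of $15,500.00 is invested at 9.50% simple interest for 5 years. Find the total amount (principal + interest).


Total amount formula: A = P(1 + rt) = P + P·r·t
Interest: I = P × r × t = $15,500.00 × 0.095 × 5 = $7,362.50
A = P + I = $15,500.00 + $7,362.50 = $22,862.50

A = P + I = P(1 + rt) = $22,862.50


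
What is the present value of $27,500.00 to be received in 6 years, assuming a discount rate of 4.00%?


Present value formula: PV = FV / (1 + r)^t
PV = $27,500.00 / (1 + 0.04)^6
PV = $27,500.00 / 1.265319
PV = $21,733.65

PV = FV / (1 + r)^t = $21,733.65


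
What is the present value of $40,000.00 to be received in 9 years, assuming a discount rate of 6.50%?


Present value formula: PV = FV / (1 + r)^t
PV = $40,000.00 / (1 + 0.065)^9
PV = $40,000.00 / 1.762570
PV = $22,694.13

PV = FV / (1 + r)^t = $22,694.13


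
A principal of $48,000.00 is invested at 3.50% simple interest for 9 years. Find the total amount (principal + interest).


Total amount formula: A = P(1 + rt) = P + P·r·t
Interest: I = P × r × t = $48,000.00 × 0.035 × 9 = $15,120.00
A = P + I = $48,000.00 + $15,120.00 = $63,120.00

A = P + I = P(1 + rt) = $63,120.00


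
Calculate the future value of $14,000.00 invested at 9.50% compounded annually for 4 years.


Compound interest formula: A = P(1 + r/n)^(nt)
A = $14,000.00 × (1 + 0.095/1)^(1 × 4)
Growth factor: (1 + 0.095/1)^4 = 1.437661
A = $14,000.00 × 1.437661
A = $20,127.25

A = P(1 + r/n)^(nt) = $20,127.25


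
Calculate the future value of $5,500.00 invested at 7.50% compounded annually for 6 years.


Compound interest formula: A = P(1 + r/n)^(nt)
A = $5,500.00 × (1 + 0.075/1)^(1 × 6)
Growth factor: (1 + 0.075/1)^6 = 1.543302
A = $5,500.00 × 1.543302
A = $8,488.16

A = P(1 + r/n)^(nt) = $8,488.16


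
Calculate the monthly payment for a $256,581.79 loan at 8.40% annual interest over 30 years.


Loan payment formula: PMT = PV × r / (1 − (1 + r)^(−n))
Monthly rate r = 0.084/12 = 0.007, n = 360 months
Denominator: 1 − (1 + 0.084/12)^(−360) = 0.918831
PMT = $256,581.79 × (0.084/12) / 0.918831
PMT = $1,954.74 per month

PMT = PV × r / (1-(1+r)^(-n)) = $1,954.74/month


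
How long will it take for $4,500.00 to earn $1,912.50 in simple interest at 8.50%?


Rearrange the simple interest formula for t:
I = P × r × t  ⇒  t = I / (P × r)
t = $1,912.50 / ($4,500.00 × 0.085)
t = 5

t = I/(P×r) = 5 years


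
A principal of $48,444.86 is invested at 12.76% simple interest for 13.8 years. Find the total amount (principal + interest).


Total amount formula: A = P(1 + rt) = P + P·r·t
Interest: I = P × r × t = $48,444.86 × 0.1276 × 13.8 = $85,305.59
A = P + I = $48,444.86 + $85,305.59 = $133,750.45

A = P + I = P(1 + rt) = $133,750.45


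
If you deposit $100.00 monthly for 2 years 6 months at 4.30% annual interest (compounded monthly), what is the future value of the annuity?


Future value of an ordinary annuity: FV = PMT × ((1 + r)^n − 1) / r
Monthly rate r = 0.043/12 ≈ 0.00358333, n = 30
FV = $100.00 × ((1 + 0.043/12)^30 − 1) / (0.043/12)
FV = $100.00 × 31.612166
FV = $3,161.22

FV = PMT × ((1+r)^n - 1)/r = $3,161.22


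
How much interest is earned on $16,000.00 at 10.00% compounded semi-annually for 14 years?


Compound interest earned = final amount − principal.
A = P(1 + r/n)^(nt) = $16,000.00 × (1 + 0.1/2)^(2 × 14) = $62,722.07
Interest = A − P = $62,722.07 − $16,000.00 = $46,722.07

Interest = A - P = $46,722.07


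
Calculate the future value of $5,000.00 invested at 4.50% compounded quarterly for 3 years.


Compound interest formula: A = P(1 + r/n)^(nt)
A = $5,000.00 × (1 + 0.045/4)^(4 × 3)
Growth factor: (1 + 0.045/4)^12 = 1.143674
A = $5,000.00 × 1.143674
A = $5,718.37

A = P(1 + r/n)^(nt) = $5,718.37


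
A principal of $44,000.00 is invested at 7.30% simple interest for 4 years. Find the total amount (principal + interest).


Total amount formula: A = P(1 + rt) = P + P·r·t
Interest: I = P × r × t = $44,000.00 × 0.073 × 4 = $12,848.00
A = P + I = $44,000.00 + $12,848.00 = $56,848.00

A = P + I = P(1 + rt) = $56,848.00


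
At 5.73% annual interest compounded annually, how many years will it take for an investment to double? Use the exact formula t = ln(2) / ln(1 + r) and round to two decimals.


Doubling condition: (1 + r)^t = 2
Take ln of both sides: t × ln(1 + r) = ln(2)
t = ln(2) / ln(1 + r)
t = 0.693147 / 0.055718
t = 12.44

t = ln(2) / ln(1 + r) = 12.44 years


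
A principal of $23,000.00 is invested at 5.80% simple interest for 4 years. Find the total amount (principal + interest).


Total amount formula: A = P(1 + rt) = P + P·r·t
Interest: I = P × r × t = $23,000.00 × 0.058 × 4 = $5,336.00
A = P + I = $23,000.00 + $5,336.00 = $28,336.00

A = P + I = P(1 + rt) = $28,336.00


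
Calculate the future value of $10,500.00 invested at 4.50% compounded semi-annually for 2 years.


Compound interest formula: A = P(1 + r/n)^(nt)
A = $10,500.00 × (1 + 0.045/2)^(2 × 2)
Growth factor: (1 + 0.045/2)^4 = 1.093083
A = $10,500.00 × 1.093083
A = $11,477.37

A = P(1 + r/n)^(nt) = $11,477.37


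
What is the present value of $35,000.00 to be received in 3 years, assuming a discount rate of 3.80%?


Present value formula: PV = FV / (1 + r)^t
PV = $35,000.00 / (1 + 0.038)^3
PV = $35,000.00 / 1.118387
PV = $31,295.07

PV = FV / (1 + r)^t = $31,295.07


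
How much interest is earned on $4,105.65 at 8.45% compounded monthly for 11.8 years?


Compound interest earned = final amount − principal.
A = P(1 + r/n)^(nt) = $4,105.65 × (1 + 0.0845/12)^(12 × 11.8) = $11,089.18
Interest = A − P = $11,089.18 − $4,105.65 = $6,983.53

Interest = A - P = $6,983.53


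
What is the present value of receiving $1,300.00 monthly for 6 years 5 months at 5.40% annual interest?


Present value of an ordinary annuity: PV = PMT × (1 − (1 + r)^(−n)) / r
Monthly rate r = 0.054/12 = 0.0045, n = 77
PV = $1,300.00 × (1 − (1 + 0.054/12)^(−77)) / (0.054/12)
PV = $1,300.00 × 64.953621
PV = $84,439.71

PV = PMT × (1-(1+r)^(-n))/r = $84,439.71


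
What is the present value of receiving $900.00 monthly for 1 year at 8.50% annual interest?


Present value of an ordinary annuity: PV = PMT × (1 − (1 + r)^(−n)) / r
Monthly rate r = 0.085/12 ≈ 0.00708333, n = 12
PV = $900.00 × (1 − (1 + 0.085/12)^(−12)) / (0.085/12)
PV = $900.00 × 11.465289
PV = $10,318.76

PV = PMT × (1-(1+r)^(-n))/r = $10,318.76


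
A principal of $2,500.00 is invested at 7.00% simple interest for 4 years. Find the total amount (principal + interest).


Total amount formula: A = P(1 + rt) = P + P·r·t
Interest: I = P × r × t = $2,500.00 × 0.07 × 4 = $700.00
A = P + I = $2,500.00 + $700.00 = $3,200.00

A = P + I = P(1 + rt) = $3,200.00


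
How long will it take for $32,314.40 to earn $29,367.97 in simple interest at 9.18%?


Rearrange the simple interest formula for t:
I = P × r × t  ⇒  t = I / (P × r)
t = $29,367.97 / ($32,314.40 × 0.0918)
t = 9.9

t = I/(P×r) = 9.9 years


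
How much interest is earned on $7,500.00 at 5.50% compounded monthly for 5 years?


Compound interest earned = final amount − principal.
A = P(1 + r/n)^(nt) = $7,500.00 × (1 + 0.055/12)^(12 × 5) = $9,867.78
Interest = A − P = $9,867.78 − $7,500.00 = $2,367.78

Interest = A - P = $2,367.78


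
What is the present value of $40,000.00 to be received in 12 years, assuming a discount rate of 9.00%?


Present value formula: PV = FV / (1 + r)^t
PV = $40,000.00 / (1 + 0.09)^12
PV = $40,000.00 / 2.812665
PV = $14,221.39

PV = FV / (1 + r)^t = $14,221.39


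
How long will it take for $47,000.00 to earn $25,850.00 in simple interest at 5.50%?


Rearrange the simple interest formula for t:
I = P × r × t  ⇒  t = I / (P × r)
t = $25,850.00 / ($47,000.00 × 0.055)
t = 10

t = I/(P×r) = 10 years


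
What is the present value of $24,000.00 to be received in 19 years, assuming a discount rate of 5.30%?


Present value formula: PV = FV / (1 + r)^t
PV = $24,000.00 / (1 + 0.053)^19
PV = $24,000.00 / 2.667713
PV = $8,996.47

PV = FV / (1 + r)^t = $8,996.47


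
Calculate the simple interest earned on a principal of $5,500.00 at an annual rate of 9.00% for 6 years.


Simple interest formula: I = P × r × t
I = $5,500.00 × 0.09 × 6
I = $2,970.00

I = P × r × t = $2,970.00


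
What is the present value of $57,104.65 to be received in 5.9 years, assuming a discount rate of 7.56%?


Present value formula: PV = FV / (1 + r)^t
PV = $57,104.65 / (1 + 0.0756)^5.9
PV = $57,104.65 / 1.537233
PV = $37,147.69

PV = FV / (1 + r)^t = $37,147.69


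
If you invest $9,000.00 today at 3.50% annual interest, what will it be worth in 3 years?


Future value formula: FV = PV × (1 + r)^t
FV = $9,000.00 × (1 + 0.035)^3
FV = $9,000.00 × 1.108718
FV = $9,978.46

FV = PV × (1 + r)^t = $9,978.46


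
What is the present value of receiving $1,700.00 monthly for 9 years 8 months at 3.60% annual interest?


Present value of an ordinary annuity: PV = PMT × (1 − (1 + r)^(−n)) / r
Monthly rate r = 0.036/12 = 0.003, n = 116
PV = $1,700.00 × (1 − (1 + 0.036/12)^(−116)) / (0.036/12)
PV = $1,700.00 × 97.844393
PV = $166,335.47

PV = PMT × (1-(1+r)^(-n))/r = $166,335.47


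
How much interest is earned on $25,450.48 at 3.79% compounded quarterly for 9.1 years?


Compound interest earned = final amount − principal.
A = P(1 + r/n)^(nt) = $25,450.48 × (1 + 0.0379/4)^(4 × 9.1) = $35,873.57
Interest = A − P = $35,873.57 − $25,450.48 = $10,423.09

Interest = A - P = $10,423.09


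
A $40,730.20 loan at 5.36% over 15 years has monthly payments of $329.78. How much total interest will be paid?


Total paid over the life of the loan = PMT × n.
Total paid = $329.78 × 180 = $59,360.40
Total interest = total paid − principal = $59,360.40 − $40,730.20 = $18,630.20

Total interest = (PMT × n) - PV = $18,630.20


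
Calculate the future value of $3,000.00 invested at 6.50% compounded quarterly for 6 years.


Compound interest formula: A = P(1 + r/n)^(nt)
A = $3,000.00 × (1 + 0.065/4)^(4 × 6)
Growth factor: (1 + 0.065/4)^24 = 1.472358
A = $3,000.00 × 1.472358
A = $4,417.07

A = P(1 + r/n)^(nt) = $4,417.07


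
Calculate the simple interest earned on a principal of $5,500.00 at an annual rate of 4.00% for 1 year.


Simple interest formula: I = P × r × t
I = $5,500.00 × 0.04 × 1
I = $220.00

I = P × r × t = $220.00


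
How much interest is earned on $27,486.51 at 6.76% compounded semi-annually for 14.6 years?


Compound interest earned = final amount − principal.
A = P(1 + r/n)^(nt) = $27,486.51 × (1 + 0.0676/2)^(2 × 14.6) = $72,554.81
Interest = A − P = $72,554.81 − $27,486.51 = $45,068.30

Interest = A - P = $45,068.30


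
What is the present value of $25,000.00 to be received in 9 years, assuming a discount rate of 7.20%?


Present value formula: PV = FV / (1 + r)^t
PV = $25,000.00 / (1 + 0.072)^9
PV = $25,000.00 / 1.869619
PV = $13,371.71

PV = FV / (1 + r)^t = $13,371.71


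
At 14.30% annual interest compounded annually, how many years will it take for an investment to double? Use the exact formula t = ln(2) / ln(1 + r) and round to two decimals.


Doubling condition: (1 + r)^t = 2
Take ln of both sides: t × ln(1 + r) = ln(2)
t = ln(2) / ln(1 + r)
t = 0.693147 / 0.133656
t = 5.19

t = ln(2) / ln(1 + r) = 5.19 years


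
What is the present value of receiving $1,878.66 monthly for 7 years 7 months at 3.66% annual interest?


Present value of an ordinary annuity: PV = PMT × (1 − (1 + r)^(−n)) / r
Monthly rate r = 0.0366/12 = 0.00305, n = 91
PV = $1,878.66 × (1 − (1 + 0.0366/12)^(−91)) / (0.0366/12)
PV = $1,878.66 × 79.358105
PV = $149,086.90

PV = PMT × (1-(1+r)^(-n))/r = $149,086.90


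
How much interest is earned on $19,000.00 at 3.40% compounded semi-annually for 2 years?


Compound interest earned = final amount − principal.
A = P(1 + r/n)^(nt) = $19,000.00 × (1 + 0.034/2)^(2 × 2) = $20,325.32
Interest = A − P = $20,325.32 − $19,000.00 = $1,325.32

Interest = A - P = $1,325.32


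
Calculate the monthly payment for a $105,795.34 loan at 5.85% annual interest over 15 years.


Loan payment formula: PMT = PV × r / (1 − (1 + r)^(−n))
Monthly rate r = 0.0585/12 = 0.004875, n = 180 months
Denominator: 1 − (1 + 0.0585/12)^(−180) = 0.583291
PMT = $105,795.34 × (0.0585/12) / 0.583291
PMT = $884.21 per month

PMT = PV × r / (1-(1+r)^(-n)) = $884.21/month


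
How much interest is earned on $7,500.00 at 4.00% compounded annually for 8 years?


Compound interest earned = final amount − principal.
A = P(1 + r/n)^(nt) = $7,500.00 × (1 + 0.04/1)^(1 × 8) = $10,264.27
Interest = A − P = $10,264.27 − $7,500.00 = $2,764.27

Interest = A - P = $2,764.27


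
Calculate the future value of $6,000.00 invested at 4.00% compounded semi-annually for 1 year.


Compound interest formula: A = P(1 + r/n)^(nt)
A = $6,000.00 × (1 + 0.04/2)^(2 × 1)
Growth factor: (1 + 0.04/2)^2 = 1.040400
A = $6,000.00 × 1.040400
A = $6,242.40

A = P(1 + r/n)^(nt) = $6,242.40


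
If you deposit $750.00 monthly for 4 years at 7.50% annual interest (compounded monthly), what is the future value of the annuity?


Future value of an ordinary annuity: FV = PMT × ((1 + r)^n − 1) / r
Monthly rate r = 0.075/12 = 0.00625, n = 48
FV = $750.00 × ((1 + 0.075/12)^48 − 1) / (0.075/12)
FV = $750.00 × 55.775864
FV = $41,831.90

FV = PMT × ((1+r)^n - 1)/r = $41,831.90


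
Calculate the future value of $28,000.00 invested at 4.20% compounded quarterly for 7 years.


Compound interest formula: A = P(1 + r/n)^(nt)
A = $28,000.00 × (1 + 0.042/4)^(4 × 7)
Growth factor: (1 + 0.042/4)^28 = 1.339729
A = $28,000.00 × 1.339729
A = $37,512.41

A = P(1 + r/n)^(nt) = $37,512.41


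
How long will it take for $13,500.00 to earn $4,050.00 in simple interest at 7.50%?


Rearrange the simple interest formula for t:
I = P × r × t  ⇒  t = I / (P × r)
t = $4,050.00 / ($13,500.00 × 0.075)
t = 4

t = I/(P×r) = 4 years


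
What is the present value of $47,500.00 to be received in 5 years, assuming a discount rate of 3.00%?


Present value formula: PV = FV / (1 + r)^t
PV = $47,500.00 / (1 + 0.03)^5
PV = $47,500.00 / 1.159274
PV = $40,973.92

PV = FV / (1 + r)^t = $40,973.92


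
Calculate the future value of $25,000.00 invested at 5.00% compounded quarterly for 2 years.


Compound interest formula: A = P(1 + r/n)^(nt)
A = $25,000.00 × (1 + 0.05/4)^(4 × 2)
Growth factor: (1 + 0.05/4)^8 = 1.104486
A = $25,000.00 × 1.104486
A = $27,612.15

A = P(1 + r/n)^(nt) = $27,612.15


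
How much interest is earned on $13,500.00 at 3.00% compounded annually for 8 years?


Compound interest earned = final amount − principal.
A = P(1 + r/n)^(nt) = $13,500.00 × (1 + 0.03/1)^(1 × 8) = $17,101.40
Interest = A − P = $17,101.40 − $13,500.00 = $3,601.40

Interest = A - P = $3,601.40


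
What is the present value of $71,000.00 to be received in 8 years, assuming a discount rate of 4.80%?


Present value formula: PV = FV / (1 + r)^t
PV = $71,000.00 / (1 + 0.048)^8
PV = $71,000.00 / 1.4550914
PV = $48,794.19

PV = FV / (1 + r)^t = $48,794.19


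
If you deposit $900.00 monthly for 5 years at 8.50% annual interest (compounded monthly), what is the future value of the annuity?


Future value of an ordinary annuity: FV = PMT × ((1 + r)^n − 1) / r
Monthly rate r = 0.085/12 ≈ 0.00708333, n = 60
FV = $900.00 × ((1 + 0.085/12)^60 − 1) / (0.085/12)
FV = $900.00 × 74.442437
FV = $66,998.19

FV = PMT × ((1+r)^n - 1)/r = $66,998.19


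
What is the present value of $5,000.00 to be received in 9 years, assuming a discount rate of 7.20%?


Present value formula: PV = FV / (1 + r)^t
PV = $5,000.00 / (1 + 0.072)^9
PV = $5,000.00 / 1.869619
PV = $2,674.34

PV = FV / (1 + r)^t = $2,674.34


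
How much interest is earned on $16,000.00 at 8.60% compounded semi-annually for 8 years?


Compound interest earned = final amount − principal.
A = P(1 + r/n)^(nt) = $16,000.00 × (1 + 0.086/2)^(2 × 8) = $31,381.15
Interest = A − P = $31,381.15 − $16,000.00 = $15,381.15

Interest = A - P = $15,381.15


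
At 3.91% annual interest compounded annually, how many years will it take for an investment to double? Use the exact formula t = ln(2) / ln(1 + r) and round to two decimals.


Doubling condition: (1 + r)^t = 2
Take ln of both sides: t × ln(1 + r) = ln(2)
t = ln(2) / ln(1 + r)
t = 0.693147 / 0.038355
t = 18.07

t = ln(2) / ln(1 + r) = 18.07 years


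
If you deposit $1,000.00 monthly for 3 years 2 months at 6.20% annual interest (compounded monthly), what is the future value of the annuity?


Future value of an ordinary annuity: FV = PMT × ((1 + r)^n − 1) / r
Monthly rate r = 0.062/12 ≈ 0.00516667, n = 38
FV = $1,000.00 × ((1 + 0.062/12)^38 − 1) / (0.062/12)
FV = $1,000.00 × 41.867910
FV = $41,867.91

FV = PMT × ((1+r)^n - 1)/r = $41,867.91


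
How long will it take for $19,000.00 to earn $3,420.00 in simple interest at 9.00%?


Rearrange the simple interest formula for t:
I = P × r × t  ⇒  t = I / (P × r)
t = $3,420.00 / ($19,000.00 × 0.09)
t = 2

t = I/(P×r) = 2 years


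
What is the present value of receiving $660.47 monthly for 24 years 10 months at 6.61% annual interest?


Present value of an ordinary annuity: PV = PMT × (1 − (1 + r)^(−n)) / r
Monthly rate r = 0.0661/12 ≈ 0.00550833, n = 298
PV = $660.47 × (1 − (1 + 0.0661/12)^(−298)) / (0.0661/12)
PV = $660.47 × 146.220826
PV = $96,574.47

PV = PMT × (1-(1+r)^(-n))/r = $96,574.47


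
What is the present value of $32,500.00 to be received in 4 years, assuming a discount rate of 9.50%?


Present value formula: PV = FV / (1 + r)^t
PV = $32,500.00 / (1 + 0.095)^4
PV = $32,500.00 / 1.437661
PV = $22,606.16

PV = FV / (1 + r)^t = $22,606.16


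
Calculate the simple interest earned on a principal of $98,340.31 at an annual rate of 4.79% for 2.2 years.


Simple interest formula: I = P × r × t
I = $98,340.31 × 0.0479 × 2.2
I = $10,363.10

I = P × r × t = $10,363.10


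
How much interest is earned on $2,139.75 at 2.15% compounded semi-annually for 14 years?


Compound interest earned = final amount − principal.
A = P(1 + r/n)^(nt) = $2,139.75 × (1 + 0.0215/2)^(2 × 14) = $2,886.61
Interest = A − P = $2,886.61 − $2,139.75 = $746.86

Interest = A - P = $746.86


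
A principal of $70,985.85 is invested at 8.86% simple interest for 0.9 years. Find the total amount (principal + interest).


Total amount formula: A = P(1 + rt) = P + P·r·t
Interest: I = P × r × t = $70,985.85 × 0.0886 × 0.9 = $5,660.41
A = P + I = $70,985.85 + $5,660.41 = $76,646.26

A = P + I = P(1 + rt) = $76,646.26


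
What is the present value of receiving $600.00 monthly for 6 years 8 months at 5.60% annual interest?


Present value of an ordinary annuity: PV = PMT × (1 − (1 + r)^(−n)) / r
Monthly rate r = 0.056/12 ≈ 0.00466667, n = 80
PV = $600.00 × (1 − (1 + 0.056/12)^(−80)) / (0.056/12)
PV = $600.00 × 66.635610
PV = $39,981.37

PV = PMT × (1-(1+r)^(-n))/r = $39,981.37


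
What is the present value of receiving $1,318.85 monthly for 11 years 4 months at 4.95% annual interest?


Present value of an ordinary annuity: PV = PMT × (1 − (1 + r)^(−n)) / r
Monthly rate r = 0.0495/12 = 0.004125, n = 136
PV = $1,318.85 × (1 − (1 + 0.0495/12)^(−136)) / (0.0495/12)
PV = $1,318.85 × 103.928006
PV = $137,065.45

PV = PMT × (1-(1+r)^(-n))/r = $137,065.45


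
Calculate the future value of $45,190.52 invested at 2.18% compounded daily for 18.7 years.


Compound interest formula: A = P(1 + r/n)^(nt)
A = $45,190.52 × (1 + 0.0218/365)^(365 × 18.7)
Growth factor: (1 + 0.0218/365)^6825.5 = 1.5032777
A = $45,190.52 × 1.5032777
A = $67,933.90

A = P(1 + r/n)^(nt) = $67,933.90


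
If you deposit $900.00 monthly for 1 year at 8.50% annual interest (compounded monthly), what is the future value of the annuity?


Future value of an ordinary annuity: FV = PMT × ((1 + r)^n − 1) / r
Monthly rate r = 0.085/12 ≈ 0.00708333, n = 12
FV = $900.00 × ((1 + 0.085/12)^12 − 1) / (0.085/12)
FV = $900.00 × 12.478716
FV = $11,230.84

FV = PMT × ((1+r)^n - 1)/r = $11,230.84


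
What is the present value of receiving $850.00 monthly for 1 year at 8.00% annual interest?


Present value of an ordinary annuity: PV = PMT × (1 − (1 + r)^(−n)) / r
Monthly rate r = 0.08/12 ≈ 0.00666667, n = 12
PV = $850.00 × (1 − (1 + 0.08/12)^(−12)) / (0.08/12)
PV = $850.00 × 11.495782
PV = $9,771.41

PV = PMT × (1-(1+r)^(-n))/r = $9,771.41


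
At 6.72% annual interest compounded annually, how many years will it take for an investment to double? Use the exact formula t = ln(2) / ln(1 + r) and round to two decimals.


Doubling condition: (1 + r)^t = 2
Take ln of both sides: t × ln(1 + r) = ln(2)
t = ln(2) / ln(1 + r)
t = 0.693147 / 0.065038
t = 10.66

t = ln(2) / ln(1 + r) = 10.66 years


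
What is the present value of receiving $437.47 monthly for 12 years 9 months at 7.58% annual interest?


Present value of an ordinary annuity: PV = PMT × (1 − (1 + r)^(−n)) / r
Monthly rate r = 0.0758/12 ≈ 0.00631667, n = 153
PV = $437.47 × (1 − (1 + 0.0758/12)^(−153)) / (0.0758/12)
PV = $437.47 × 97.901433
PV = $42,828.94

PV = PMT × (1-(1+r)^(-n))/r = $42,828.94


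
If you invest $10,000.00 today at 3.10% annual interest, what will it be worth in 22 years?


Future value formula: FV = PV × (1 + r)^t
FV = $10,000.00 × (1 + 0.031)^22
FV = $10,000.00 × 1.957450
FV = $19,574.50

FV = PV × (1 + r)^t = $19,574.50


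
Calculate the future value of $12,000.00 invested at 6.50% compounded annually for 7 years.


Compound interest formula: A = P(1 + r/n)^(nt)
A = $12,000.00 × (1 + 0.065/1)^(1 × 7)
Growth factor: (1 + 0.065/1)^7 = 1.553987
A = $12,000.00 × 1.553987
A = $18,647.84

A = P(1 + r/n)^(nt) = $18,647.84


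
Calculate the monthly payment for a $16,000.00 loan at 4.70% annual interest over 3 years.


Loan payment formula: PMT = PV × r / (1 − (1 + r)^(−n))
Monthly rate r = 0.047/12 ≈ 0.00391667, n = 36 months
Denominator: 1 − (1 + 0.047/12)^(−36) = 0.131271
PMT = $16,000.00 × (0.047/12) / 0.131271
PMT = $477.38 per month

PMT = PV × r / (1-(1+r)^(-n)) = $477.38/month


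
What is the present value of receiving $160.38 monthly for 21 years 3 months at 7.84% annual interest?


Present value of an ordinary annuity: PV = PMT × (1 − (1 + r)^(−n)) / r
Monthly rate r = 0.0784/12 ≈ 0.00653333, n = 255
PV = $160.38 × (1 − (1 + 0.0784/12)^(−255)) / (0.0784/12)
PV = $160.38 × 123.975233
PV = $19,883.15

PV = PMT × (1-(1+r)^(-n))/r = $19,883.15


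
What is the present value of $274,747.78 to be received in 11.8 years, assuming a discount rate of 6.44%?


Present value formula: PV = FV / (1 + r)^t
PV = $274,747.78 / (1 + 0.0644)^11.8
PV = $274,747.78 / 2.08851413
PV = $131,551.79

PV = FV / (1 + r)^t = $131,551.79


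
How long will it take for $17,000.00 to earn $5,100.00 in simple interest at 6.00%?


Rearrange the simple interest formula for t:
I = P × r × t  ⇒  t = I / (P × r)
t = $5,100.00 / ($17,000.00 × 0.06)
t = 5

t = I/(P×r) = 5 years


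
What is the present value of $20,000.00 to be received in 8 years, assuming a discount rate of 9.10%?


Present value formula: PV = FV / (1 + r)^t
PV = $20,000.00 / (1 + 0.091)^8
PV = $20,000.00 / 2.007234
PV = $9,963.96

PV = FV / (1 + r)^t = $9,963.96


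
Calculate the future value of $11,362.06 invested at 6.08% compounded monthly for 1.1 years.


Compound interest formula: A = P(1 + r/n)^(nt)
A = $11,362.06 × (1 + 0.0608/12)^(12 × 1.1)
Growth factor: (1 + 0.0608/12)^13.2 = 1.068987
A = $11,362.06 × 1.068987
A = $12,145.89

A = P(1 + r/n)^(nt) = $12,145.89


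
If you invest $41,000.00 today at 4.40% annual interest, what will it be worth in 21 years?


Future value formula: FV = PV × (1 + r)^t
FV = $41,000.00 × (1 + 0.044)^21
FV = $41,000.00 × 2.4700769
FV = $101,273.15

FV = PV × (1 + r)^t = $101,273.15


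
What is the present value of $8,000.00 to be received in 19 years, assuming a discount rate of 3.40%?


Present value formula: PV = FV / (1 + r)^t
PV = $8,000.00 / (1 + 0.034)^19
PV = $8,000.00 / 1.887514
PV = $4,238.38

PV = FV / (1 + r)^t = $4,238.38


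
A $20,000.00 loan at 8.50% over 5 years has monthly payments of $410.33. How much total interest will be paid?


Total paid over the life of the loan = PMT × n.
Total paid = $410.33 × 60 = $24,619.80
Total interest = total paid − principal = $24,619.80 − $20,000.00 = $4,619.80

Total interest = (PMT × n) - PV = $4,619.80


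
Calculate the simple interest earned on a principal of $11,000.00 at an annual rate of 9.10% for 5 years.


Simple interest formula: I = P × r × t
I = $11,000.00 × 0.091 × 5
I = $5,005.00

I = P × r × t = $5,005.00


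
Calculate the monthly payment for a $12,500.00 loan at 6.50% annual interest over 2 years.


Loan payment formula: PMT = PV × r / (1 − (1 + r)^(−n))
Monthly rate r = 0.065/12 ≈ 0.00541667, n = 24 months
Denominator: 1 − (1 + 0.065/12)^(−24) = 0.121596
PMT = $12,500.00 × (0.065/12) / 0.121596
PMT = $556.83 per month

PMT = PV × r / (1-(1+r)^(-n)) = $556.83/month


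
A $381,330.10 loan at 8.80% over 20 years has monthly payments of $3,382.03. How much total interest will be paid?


Total paid over the life of the loan = PMT × n.
Total paid = $3,382.03 × 240 = $811,687.20
Total interest = total paid − principal = $811,687.20 − $381,330.10 = $430,357.10

Total interest = (PMT × n) - PV = $430,357.10


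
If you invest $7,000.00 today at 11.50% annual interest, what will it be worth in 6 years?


Future value formula: FV = PV × (1 + r)^t
FV = $7,000.00 × (1 + 0.115)^6
FV = $7,000.00 × 1.921539
FV = $13,450.77

FV = PV × (1 + r)^t = $13,450.77


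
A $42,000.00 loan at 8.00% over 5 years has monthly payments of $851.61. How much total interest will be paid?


Total paid over the life of the loan = PMT × n.
Total paid = $851.61 × 60 = $51,096.60
Total interest = total paid − principal = $51,096.60 − $42,000.00 = $9,096.60

Total interest = (PMT × n) - PV = $9,096.60


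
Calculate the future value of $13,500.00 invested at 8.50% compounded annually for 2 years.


Compound interest formula: A = P(1 + r/n)^(nt)
A = $13,500.00 × (1 + 0.085/1)^(1 × 2)
Growth factor: (1 + 0.085/1)^2 = 1.177225
A = $13,500.00 × 1.177225
A = $15,892.54

A = P(1 + r/n)^(nt) = $15,892.54


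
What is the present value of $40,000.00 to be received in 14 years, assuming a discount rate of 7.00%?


Present value formula: PV = FV / (1 + r)^t
PV = $40,000.00 / (1 + 0.07)^14
PV = $40,000.00 / 2.578534
PV = $15,512.69

PV = FV / (1 + r)^t = $15,512.69


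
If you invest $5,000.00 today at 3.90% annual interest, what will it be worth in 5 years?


Future value formula: FV = PV × (1 + r)^t
FV = $5,000.00 × (1 + 0.039)^5
FV = $5,000.00 × 1.2108148
FV = $6,054.07

FV = PV × (1 + r)^t = $6,054.07


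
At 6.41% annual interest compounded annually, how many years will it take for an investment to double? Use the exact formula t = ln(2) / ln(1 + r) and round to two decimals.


Doubling condition: (1 + r)^t = 2
Take ln of both sides: t × ln(1 + r) = ln(2)
t = ln(2) / ln(1 + r)
t = 0.693147 / 0.062129
t = 11.16

t = ln(2) / ln(1 + r) = 11.16 years


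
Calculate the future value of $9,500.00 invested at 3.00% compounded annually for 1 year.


Compound interest formula: A = P(1 + r/n)^(nt)
A = $9,500.00 × (1 + 0.03/1)^(1 × 1)
Growth factor: (1 + 0.03/1)^1 = 1.030000
A = $9,500.00 × 1.030000
A = $9,785.00

A = P(1 + r/n)^(nt) = $9,785.00


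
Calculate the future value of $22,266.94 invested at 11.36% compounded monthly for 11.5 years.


Compound interest formula: A = P(1 + r/n)^(nt)
A = $22,266.94 × (1 + 0.1136/12)^(12 × 11.5)
Growth factor: (1 + 0.1136/12)^138 = 3.670233
A = $22,266.94 × 3.670233
A = $81,724.86

A = P(1 + r/n)^(nt) = $81,724.86


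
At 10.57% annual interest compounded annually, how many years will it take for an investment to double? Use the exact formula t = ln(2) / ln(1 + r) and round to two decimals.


Doubling condition: (1 + r)^t = 2
Take ln of both sides: t × ln(1 + r) = ln(2)
t = ln(2) / ln(1 + r)
t = 0.693147 / 0.100479
t = 6.90

t = ln(2) / ln(1 + r) = 6.90 years


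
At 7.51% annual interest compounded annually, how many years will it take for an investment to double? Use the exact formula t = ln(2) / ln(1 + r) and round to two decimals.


Doubling condition: (1 + r)^t = 2
Take ln of both sides: t × ln(1 + r) = ln(2)
t = ln(2) / ln(1 + r)
t = 0.693147 / 0.072414
t = 9.57

t = ln(2) / ln(1 + r) = 9.57 years


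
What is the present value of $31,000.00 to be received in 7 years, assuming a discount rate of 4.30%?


Present value formula: PV = FV / (1 + r)^t
PV = $31,000.00 / (1 + 0.043)^7
PV = $31,000.00 / 1.342735
PV = $23,087.21

PV = FV / (1 + r)^t = $23,087.21


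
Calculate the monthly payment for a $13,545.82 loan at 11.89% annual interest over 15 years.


Loan payment formula: PMT = PV × r / (1 − (1 + r)^(−n))
Monthly rate r = 0.1189/12 ≈ 0.00990833, n = 180 months
Denominator: 1 − (1 + 0.1189/12)^(−180) = 0.830469
PMT = $13,545.82 × (0.1189/12) / 0.830469
PMT = $161.62 per month

PMT = PV × r / (1-(1+r)^(-n)) = $161.62/month


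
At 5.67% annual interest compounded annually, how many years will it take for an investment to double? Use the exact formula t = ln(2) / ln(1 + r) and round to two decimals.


Doubling condition: (1 + r)^t = 2
Take ln of both sides: t × ln(1 + r) = ln(2)
t = ln(2) / ln(1 + r)
t = 0.693147 / 0.055151
t = 12.57

t = ln(2) / ln(1 + r) = 12.57 years


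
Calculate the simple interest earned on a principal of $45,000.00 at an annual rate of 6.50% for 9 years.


Simple interest formula: I = P × r × t
I = $45,000.00 × 0.065 × 9
I = $26,325.00

I = P × r × t = $26,325.00


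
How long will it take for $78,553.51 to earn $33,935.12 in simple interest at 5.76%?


Rearrange the simple interest formula for t:
I = P × r × t  ⇒  t = I / (P × r)
t = $33,935.12 / ($78,553.51 × 0.0576)
t = 7.5

t = I/(P×r) = 7.5 years


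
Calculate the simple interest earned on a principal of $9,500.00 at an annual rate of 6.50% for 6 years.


Simple interest formula: I = P × r × t
I = $9,500.00 × 0.065 × 6
I = $3,705.00

I = P × r × t = $3,705.00


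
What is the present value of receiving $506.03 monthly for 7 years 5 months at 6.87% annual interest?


Present value of an ordinary annuity: PV = PMT × (1 − (1 + r)^(−n)) / r
Monthly rate r = 0.0687/12 = 0.005725, n = 89
PV = $506.03 × (1 − (1 + 0.0687/12)^(−89)) / (0.0687/12)
PV = $506.03 × 69.580011
PV = $35,209.57

PV = PMT × (1-(1+r)^(-n))/r = $35,209.57


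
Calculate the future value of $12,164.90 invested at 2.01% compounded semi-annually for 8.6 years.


Compound interest formula: A = P(1 + r/n)^(nt)
A = $12,164.90 × (1 + 0.0201/2)^(2 × 8.6)
Growth factor: (1 + 0.0201/2)^17.2 = 1.187674
A = $12,164.90 × 1.187674
A = $14,447.94

A = P(1 + r/n)^(nt) = $14,447.94


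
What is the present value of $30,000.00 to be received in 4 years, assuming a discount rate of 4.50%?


Present value formula: PV = FV / (1 + r)^t
PV = $30,000.00 / (1 + 0.045)^4
PV = $30,000.00 / 1.1925186
PV = $25,156.84

PV = FV / (1 + r)^t = $25,156.84


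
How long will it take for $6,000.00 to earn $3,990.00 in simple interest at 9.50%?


Rearrange the simple interest formula for t:
I = P × r × t  ⇒  t = I / (P × r)
t = $3,990.00 / ($6,000.00 × 0.095)
t = 7

t = I/(P×r) = 7 years


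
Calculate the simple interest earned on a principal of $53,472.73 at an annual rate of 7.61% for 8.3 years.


Simple interest formula: I = P × r × t
I = $53,472.73 × 0.0761 × 8.3
I = $33,774.98

I = P × r × t = $33,774.98


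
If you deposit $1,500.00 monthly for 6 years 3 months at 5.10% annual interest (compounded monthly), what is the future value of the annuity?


Future value of an ordinary annuity: FV = PMT × ((1 + r)^n − 1) / r
Monthly rate r = 0.051/12 = 0.00425, n = 75
FV = $1,500.00 × ((1 + 0.051/12)^75 − 1) / (0.051/12)
FV = $1,500.00 × 88.112647
FV = $132,168.97

FV = PMT × ((1+r)^n - 1)/r = $132,168.97


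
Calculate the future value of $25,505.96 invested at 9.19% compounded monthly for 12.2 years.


Compound interest formula: A = P(1 + r/n)^(nt)
A = $25,505.96 × (1 + 0.0919/12)^(12 × 12.2)
Growth factor: (1 + 0.0919/12)^146.4 = 3.055394
A = $25,505.96 × 3.055394
A = $77,930.76

A = P(1 + r/n)^(nt) = $77,930.76


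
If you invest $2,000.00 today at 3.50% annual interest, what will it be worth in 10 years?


Future value formula: FV = PV × (1 + r)^t
FV = $2,000.00 × (1 + 0.035)^10
FV = $2,000.00 × 1.410599
FV = $2,821.20

FV = PV × (1 + r)^t = $2,821.20


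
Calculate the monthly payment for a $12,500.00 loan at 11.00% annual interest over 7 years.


Loan payment formula: PMT = PV × r / (1 − (1 + r)^(−n))
Monthly rate r = 0.11/12 ≈ 0.00916667, n = 84 months
Denominator: 1 − (1 + 0.11/12)^(−84) = 0.535360
PMT = $12,500.00 × (0.11/12) / 0.535360
PMT = $214.03 per month

PMT = PV × r / (1-(1+r)^(-n)) = $214.03/month


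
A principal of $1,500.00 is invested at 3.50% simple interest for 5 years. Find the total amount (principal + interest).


Total amount formula: A = P(1 + rt) = P + P·r·t
Interest: I = P × r × t = $1,500.00 × 0.035 × 5 = $262.50
A = P + I = $1,500.00 + $262.50 = $1,762.50

A = P + I = P(1 + rt) = $1,762.50


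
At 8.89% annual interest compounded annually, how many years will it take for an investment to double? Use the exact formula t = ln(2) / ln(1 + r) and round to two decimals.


Doubling condition: (1 + r)^t = 2
Take ln of both sides: t × ln(1 + r) = ln(2)
t = ln(2) / ln(1 + r)
t = 0.693147 / 0.085168
t = 8.14

t = ln(2) / ln(1 + r) = 8.14 years


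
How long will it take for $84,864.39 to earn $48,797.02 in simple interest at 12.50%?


Rearrange the simple interest formula for t:
I = P × r × t  ⇒  t = I / (P × r)
t = $48,797.02 / ($84,864.39 × 0.125)
t = 4.6

t = I/(P×r) = 4.6 years


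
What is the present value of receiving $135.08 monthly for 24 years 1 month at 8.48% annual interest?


Present value of an ordinary annuity: PV = PMT × (1 − (1 + r)^(−n)) / r
Monthly rate r = 0.0848/12 ≈ 0.00706667, n = 289
PV = $135.08 × (1 − (1 + 0.0848/12)^(−289)) / (0.0848/12)
PV = $135.08 × 123.018475
PV = $16,617.34

PV = PMT × (1-(1+r)^(-n))/r = $16,617.34


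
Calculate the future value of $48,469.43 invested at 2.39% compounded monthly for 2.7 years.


Compound interest formula: A = P(1 + r/n)^(nt)
A = $48,469.43 × (1 + 0.0239/12)^(12 × 2.7)
Growth factor: (1 + 0.0239/12)^32.4 = 1.0665891
A = $48,469.43 × 1.0665891
A = $51,696.97

A = P(1 + r/n)^(nt) = $51,696.97


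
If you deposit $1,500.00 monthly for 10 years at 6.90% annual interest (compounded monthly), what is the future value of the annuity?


Future value of an ordinary annuity: FV = PMT × ((1 + r)^n − 1) / r
Monthly rate r = 0.069/12 = 0.00575, n = 120
FV = $1,500.00 × ((1 + 0.069/12)^120 − 1) / (0.069/12)
FV = $1,500.00 × 172.135563
FV = $258,203.34

FV = PMT × ((1+r)^n - 1)/r = $258,203.34


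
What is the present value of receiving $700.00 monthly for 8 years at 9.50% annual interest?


Present value of an ordinary annuity: PV = PMT × (1 − (1 + r)^(−n)) / r
Monthly rate r = 0.095/12 ≈ 0.00791667, n = 96
PV = $700.00 × (1 − (1 + 0.095/12)^(−96)) / (0.095/12)
PV = $700.00 × 67.065090
PV = $46,945.56

PV = PMT × (1-(1+r)^(-n))/r = $46,945.56


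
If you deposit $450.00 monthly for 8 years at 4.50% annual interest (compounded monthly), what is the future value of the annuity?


Future value of an ordinary annuity: FV = PMT × ((1 + r)^n − 1) / r
Monthly rate r = 0.045/12 = 0.00375, n = 96
FV = $450.00 × ((1 + 0.045/12)^96 − 1) / (0.045/12)
FV = $450.00 × 115.297241
FV = $51,883.76

FV = PMT × ((1+r)^n - 1)/r = $51,883.76
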